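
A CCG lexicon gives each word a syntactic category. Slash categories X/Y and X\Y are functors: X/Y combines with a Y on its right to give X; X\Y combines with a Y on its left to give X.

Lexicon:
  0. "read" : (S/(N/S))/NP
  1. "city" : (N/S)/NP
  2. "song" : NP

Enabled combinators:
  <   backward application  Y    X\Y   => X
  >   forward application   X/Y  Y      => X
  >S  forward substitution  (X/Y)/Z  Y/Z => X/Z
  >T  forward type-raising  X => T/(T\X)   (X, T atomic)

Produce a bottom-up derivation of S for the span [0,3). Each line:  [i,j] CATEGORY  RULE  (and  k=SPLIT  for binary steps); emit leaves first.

[0,1] (S/(N/S))/NP  lex  "read"
[1,2] (N/S)/NP  lex  "city"
[0,2] S/NP  >S  k=1
[2,3] NP  lex  "song"
[0,3] S  >  k=2

[0,3] S   >
  [0,2] S/NP   >S
    [0,1] "read" : (S/(N/S))/NP
    [1,2] "city" : (N/S)/NP
  [2,3] "song" : NP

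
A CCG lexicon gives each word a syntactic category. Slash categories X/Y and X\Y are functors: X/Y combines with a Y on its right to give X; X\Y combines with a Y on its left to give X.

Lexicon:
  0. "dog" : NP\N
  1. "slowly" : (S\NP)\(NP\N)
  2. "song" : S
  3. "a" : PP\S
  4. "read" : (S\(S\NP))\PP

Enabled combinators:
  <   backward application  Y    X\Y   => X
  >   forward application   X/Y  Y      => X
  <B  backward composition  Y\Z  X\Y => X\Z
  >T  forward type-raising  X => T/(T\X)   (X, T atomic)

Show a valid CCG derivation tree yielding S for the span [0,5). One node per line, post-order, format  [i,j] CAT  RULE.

[0,5] S   <
  [0,2] S\NP   <
    [0,1] "dog" : NP\N
    [1,2] "slowly" : (S\NP)\(NP\N)
  [2,5] S\(S\NP)   <
    [2,4] PP   <
      [2,3] "song" : S
      [3,4] "a" : PP\S
    [4,5] "read" : (S\(S\NP))\PP

[0,1] NP\N  lex  "dog"
[1,2] (S\NP)\(NP\N)  lex  "slowly"
[0,2] S\NP  <  k=1
[2,3] S  lex  "song"
[3,4] PP\S  lex  "a"
[2,4] PP  <  k=3
[4,5] (S\(S\NP))\PP  lex  "read"
[2,5] S\(S\NP)  <  k=4
[0,5] S  <  k=2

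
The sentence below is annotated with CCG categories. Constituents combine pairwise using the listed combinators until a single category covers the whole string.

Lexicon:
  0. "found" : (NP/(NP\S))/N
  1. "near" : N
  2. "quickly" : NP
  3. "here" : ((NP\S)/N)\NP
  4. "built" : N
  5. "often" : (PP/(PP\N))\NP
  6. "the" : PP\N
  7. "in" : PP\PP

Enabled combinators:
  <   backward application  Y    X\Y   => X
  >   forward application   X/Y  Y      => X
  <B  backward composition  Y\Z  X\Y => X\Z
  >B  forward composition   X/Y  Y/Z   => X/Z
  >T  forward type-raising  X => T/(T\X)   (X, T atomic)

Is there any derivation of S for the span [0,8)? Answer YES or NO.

(NP/(NP\S))/N N NP ((NP\S)/N)\NP N (PP/(PP\N))\NP PP\N PP\PP
CKY chart[0,8] = {N/(N\PP), NP/(NP\PP), PP, PP/(PP\PP), S/(S\PP)}; S ∉ chart

NO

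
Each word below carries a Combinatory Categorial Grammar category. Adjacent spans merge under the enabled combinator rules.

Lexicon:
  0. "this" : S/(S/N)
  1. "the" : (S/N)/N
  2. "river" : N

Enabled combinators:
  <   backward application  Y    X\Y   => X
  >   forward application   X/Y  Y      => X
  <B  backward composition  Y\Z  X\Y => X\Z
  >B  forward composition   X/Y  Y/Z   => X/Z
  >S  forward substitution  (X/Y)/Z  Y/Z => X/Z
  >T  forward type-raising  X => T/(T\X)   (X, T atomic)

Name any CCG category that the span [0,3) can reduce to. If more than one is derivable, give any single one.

[0,3] S   >
  [0,1] "this" : S/(S/N)
  [1,3] S/N   >
    [1,2] "the" : (S/N)/N
    [2,3] "river" : N

S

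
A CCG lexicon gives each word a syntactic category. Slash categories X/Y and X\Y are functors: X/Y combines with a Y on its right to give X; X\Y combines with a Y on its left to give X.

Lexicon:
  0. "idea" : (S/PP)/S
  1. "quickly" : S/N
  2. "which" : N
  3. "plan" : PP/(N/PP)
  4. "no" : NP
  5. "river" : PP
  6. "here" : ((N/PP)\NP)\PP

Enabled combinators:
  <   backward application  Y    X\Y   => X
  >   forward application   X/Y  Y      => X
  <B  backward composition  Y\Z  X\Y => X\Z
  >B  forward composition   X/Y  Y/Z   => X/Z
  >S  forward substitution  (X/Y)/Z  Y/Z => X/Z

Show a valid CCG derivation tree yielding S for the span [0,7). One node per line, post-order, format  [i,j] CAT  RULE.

[0,7] S   >
  [0,3] S/PP   >
    [0,1] "idea" : (S/PP)/S
    [1,3] S   >
      [1,2] "quickly" : S/N
      [2,3] "which" : N
  [3,7] PP   >
    [3,4] "plan" : PP/(N/PP)
    [4,7] N/PP   <
      [4,5] "no" : NP
      [5,7] (N/PP)\NP   <
        [5,6] "river" : PP
        [6,7] "here" : ((N/PP)\NP)\PP

[0,1] (S/PP)/S  lex  "idea"
[1,2] S/N  lex  "quickly"
[2,3] N  lex  "which"
[1,3] S  >  k=2
[0,3] S/PP  >  k=1
[3,4] PP/(N/PP)  lex  "plan"
[4,5] NP  lex  "no"
[5,6] PP  lex  "river"
[6,7] ((N/PP)\NP)\PP  lex  "here"
[5,7] (N/PP)\NP  <  k=6
[4,7] N/PP  <  k=5
[3,7] PP  >  k=4
[0,7] S  >  k=3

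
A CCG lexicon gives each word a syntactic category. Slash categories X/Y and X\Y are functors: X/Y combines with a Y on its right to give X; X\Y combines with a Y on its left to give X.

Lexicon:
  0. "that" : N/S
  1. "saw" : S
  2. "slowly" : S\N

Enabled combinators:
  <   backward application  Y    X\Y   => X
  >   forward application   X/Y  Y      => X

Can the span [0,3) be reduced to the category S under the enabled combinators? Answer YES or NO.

YES

[0,3] S   <
  [0,2] N   >
    [0,1] "that" : N/S
    [1,2] "saw" : S
  [2,3] "slowly" : S\N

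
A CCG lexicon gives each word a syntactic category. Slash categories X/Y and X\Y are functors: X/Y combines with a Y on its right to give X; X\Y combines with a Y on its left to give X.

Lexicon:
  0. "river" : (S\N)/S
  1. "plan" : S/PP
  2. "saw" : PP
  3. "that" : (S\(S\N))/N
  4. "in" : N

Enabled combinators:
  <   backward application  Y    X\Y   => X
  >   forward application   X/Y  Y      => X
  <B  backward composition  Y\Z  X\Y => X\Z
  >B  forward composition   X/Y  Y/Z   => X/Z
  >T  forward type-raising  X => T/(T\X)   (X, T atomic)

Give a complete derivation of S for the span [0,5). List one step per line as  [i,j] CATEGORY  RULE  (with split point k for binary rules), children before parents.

[0,5] S   <
  [0,3] S\N   >
    [0,1] "river" : (S\N)/S
    [1,3] S   >
      [1,2] "plan" : S/PP
      [2,3] "saw" : PP
  [3,5] S\(S\N)   >
    [3,4] "that" : (S\(S\N))/N
    [4,5] "in" : N

[0,1] (S\N)/S  lex  "river"
[1,2] S/PP  lex  "plan"
[2,3] PP  lex  "saw"
[1,3] S  >  k=2
[0,3] S\N  >  k=1
[3,4] (S\(S\N))/N  lex  "that"
[4,5] N  lex  "in"
[3,5] S\(S\N)  >  k=4
[0,5] S  <  k=3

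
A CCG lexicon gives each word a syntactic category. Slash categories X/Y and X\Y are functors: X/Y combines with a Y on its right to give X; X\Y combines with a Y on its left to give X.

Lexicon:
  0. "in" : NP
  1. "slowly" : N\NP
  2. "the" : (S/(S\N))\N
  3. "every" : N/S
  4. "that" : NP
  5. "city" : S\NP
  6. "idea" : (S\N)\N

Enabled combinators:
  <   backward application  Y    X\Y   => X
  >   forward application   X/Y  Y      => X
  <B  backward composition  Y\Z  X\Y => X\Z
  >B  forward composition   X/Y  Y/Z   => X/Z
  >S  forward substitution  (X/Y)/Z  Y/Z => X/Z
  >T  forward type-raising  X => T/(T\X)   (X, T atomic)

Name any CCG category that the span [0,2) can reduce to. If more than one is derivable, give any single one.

[0,7] S   >
  [0,3] S/(S\N)   <
    [0,2] N   >
      [0,1] N/(N\NP)   >T
        [0,1] "in" : NP
      [1,2] "slowly" : N\NP
    [2,3] "the" : (S/(S\N))\N
  [3,7] S\N   <
    [3,6] N   >
      [3,4] "every" : N/S
      [4,6] S   <
        [4,5] "that" : NP
        [5,6] "city" : S\NP
    [6,7] "idea" : (S\N)\N

N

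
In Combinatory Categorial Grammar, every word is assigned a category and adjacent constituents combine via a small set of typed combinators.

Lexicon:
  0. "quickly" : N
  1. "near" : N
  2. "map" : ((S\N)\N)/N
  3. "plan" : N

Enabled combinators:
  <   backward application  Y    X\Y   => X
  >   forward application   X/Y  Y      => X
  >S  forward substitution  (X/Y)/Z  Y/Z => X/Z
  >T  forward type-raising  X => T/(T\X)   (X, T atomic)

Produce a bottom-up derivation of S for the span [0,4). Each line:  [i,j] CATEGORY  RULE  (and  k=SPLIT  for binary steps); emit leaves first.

[0,4] S   >
  [0,1] S/(S\N)   >T
    [0,1] "quickly" : N
  [1,4] S\N   <
    [1,2] "near" : N
    [2,4] (S\N)\N   >
      [2,3] "map" : ((S\N)\N)/N
      [3,4] "plan" : N

[0,1] N  lex  "quickly"
[0,1] S/(S\N)  >T
[1,2] N  lex  "near"
[2,3] ((S\N)\N)/N  lex  "map"
[3,4] N  lex  "plan"
[2,4] (S\N)\N  >  k=3
[1,4] S\N  <  k=2
[0,4] S  >  k=1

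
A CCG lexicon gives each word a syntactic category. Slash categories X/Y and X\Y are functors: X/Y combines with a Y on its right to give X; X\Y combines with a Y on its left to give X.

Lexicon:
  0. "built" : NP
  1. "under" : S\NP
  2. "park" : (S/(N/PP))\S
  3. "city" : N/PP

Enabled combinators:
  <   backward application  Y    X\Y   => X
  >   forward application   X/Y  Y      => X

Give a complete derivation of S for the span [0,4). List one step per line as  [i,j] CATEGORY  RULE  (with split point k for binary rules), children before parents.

[0,4] S   >
  [0,3] S/(N/PP)   <
    [0,2] S   <
      [0,1] "built" : NP
      [1,2] "under" : S\NP
    [2,3] "park" : (S/(N/PP))\S
  [3,4] "city" : N/PP

[0,1] NP  lex  "built"
[1,2] S\NP  lex  "under"
[0,2] S  <  k=1
[2,3] (S/(N/PP))\S  lex  "park"
[0,3] S/(N/PP)  <  k=2
[3,4] N/PP  lex  "city"
[0,4] S  >  k=3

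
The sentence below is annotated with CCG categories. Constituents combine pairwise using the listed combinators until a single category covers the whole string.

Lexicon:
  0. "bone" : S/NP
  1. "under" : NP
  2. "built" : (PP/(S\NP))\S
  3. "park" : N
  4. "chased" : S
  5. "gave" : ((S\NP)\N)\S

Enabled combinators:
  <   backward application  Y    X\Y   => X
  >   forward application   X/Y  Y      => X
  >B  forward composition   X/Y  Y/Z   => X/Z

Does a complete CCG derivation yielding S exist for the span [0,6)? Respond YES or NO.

S/NP NP (PP/(S\NP))\S N S ((S\NP)\N)\S
CKY chart[0,6] = {PP}; S ∉ chart

NO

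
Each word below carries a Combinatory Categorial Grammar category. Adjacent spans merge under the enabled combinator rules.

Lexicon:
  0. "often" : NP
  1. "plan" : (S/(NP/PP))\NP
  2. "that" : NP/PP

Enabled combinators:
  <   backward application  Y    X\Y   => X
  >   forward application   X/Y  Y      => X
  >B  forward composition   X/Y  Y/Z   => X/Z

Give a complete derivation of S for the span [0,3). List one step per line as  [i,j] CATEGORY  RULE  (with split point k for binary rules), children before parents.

[0,3] S   >
  [0,2] S/(NP/PP)   <
    [0,1] "often" : NP
    [1,2] "plan" : (S/(NP/PP))\NP
  [2,3] "that" : NP/PP

[0,1] NP  lex  "often"
[1,2] (S/(NP/PP))\NP  lex  "plan"
[0,2] S/(NP/PP)  <  k=1
[2,3] NP/PP  lex  "that"
[0,3] S  >  k=2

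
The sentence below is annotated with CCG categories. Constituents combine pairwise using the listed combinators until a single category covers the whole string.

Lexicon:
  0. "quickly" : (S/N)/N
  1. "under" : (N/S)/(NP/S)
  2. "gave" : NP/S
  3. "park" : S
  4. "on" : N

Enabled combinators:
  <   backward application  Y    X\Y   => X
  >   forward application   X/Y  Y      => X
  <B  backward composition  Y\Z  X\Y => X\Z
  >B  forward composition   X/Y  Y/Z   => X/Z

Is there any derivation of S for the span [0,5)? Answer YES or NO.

YES

[0,5] S   >
  [0,4] S/N   >
    [0,1] "quickly" : (S/N)/N
    [1,4] N   >
      [1,3] N/S   >
        [1,2] "under" : (N/S)/(NP/S)
        [2,3] "gave" : NP/S
      [3,4] "park" : S
  [4,5] "on" : N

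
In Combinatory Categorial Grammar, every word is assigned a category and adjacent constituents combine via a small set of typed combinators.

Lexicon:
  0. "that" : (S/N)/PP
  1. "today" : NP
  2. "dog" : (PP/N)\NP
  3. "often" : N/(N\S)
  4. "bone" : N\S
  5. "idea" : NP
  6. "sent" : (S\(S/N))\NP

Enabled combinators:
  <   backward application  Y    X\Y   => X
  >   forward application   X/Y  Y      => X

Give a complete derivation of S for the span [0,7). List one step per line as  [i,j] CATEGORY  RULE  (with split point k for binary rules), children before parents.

[0,1] (S/N)/PP  lex  "that"
[1,2] NP  lex  "today"
[2,3] (PP/N)\NP  lex  "dog"
[1,3] PP/N  <  k=2
[3,4] N/(N\S)  lex  "often"
[4,5] N\S  lex  "bone"
[3,5] N  >  k=4
[1,5] PP  >  k=3
[0,5] S/N  >  k=1
[5,6] NP  lex  "idea"
[6,7] (S\(S/N))\NP  lex  "sent"
[5,7] S\(S/N)  <  k=6
[0,7] S  <  k=5

[0,7] S   <
  [0,5] S/N   >
    [0,1] "that" : (S/N)/PP
    [1,5] PP   >
      [1,3] PP/N   <
        [1,2] "today" : NP
        [2,3] "dog" : (PP/N)\NP
      [3,5] N   >
        [3,4] "often" : N/(N\S)
        [4,5] "bone" : N\S
  [5,7] S\(S/N)   <
    [5,6] "idea" : NP
    [6,7] "sent" : (S\(S/N))\NP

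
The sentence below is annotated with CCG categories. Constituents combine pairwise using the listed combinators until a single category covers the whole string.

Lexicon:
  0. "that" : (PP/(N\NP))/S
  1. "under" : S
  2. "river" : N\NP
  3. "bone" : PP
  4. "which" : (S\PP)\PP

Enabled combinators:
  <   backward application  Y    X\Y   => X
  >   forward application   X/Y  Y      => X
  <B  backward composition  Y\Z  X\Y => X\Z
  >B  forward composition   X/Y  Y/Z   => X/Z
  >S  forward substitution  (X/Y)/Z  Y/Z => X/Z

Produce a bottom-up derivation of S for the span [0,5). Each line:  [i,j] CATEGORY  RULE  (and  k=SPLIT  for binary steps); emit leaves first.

[0,5] S   <
  [0,3] PP   >
    [0,2] PP/(N\NP)   >
      [0,1] "that" : (PP/(N\NP))/S
      [1,2] "under" : S
    [2,3] "river" : N\NP
  [3,5] S\PP   <
    [3,4] "bone" : PP
    [4,5] "which" : (S\PP)\PP

[0,1] (PP/(N\NP))/S  lex  "that"
[1,2] S  lex  "under"
[0,2] PP/(N\NP)  >  k=1
[2,3] N\NP  lex  "river"
[0,3] PP  >  k=2
[3,4] PP  lex  "bone"
[4,5] (S\PP)\PP  lex  "which"
[3,5] S\PP  <  k=4
[0,5] S  <  k=3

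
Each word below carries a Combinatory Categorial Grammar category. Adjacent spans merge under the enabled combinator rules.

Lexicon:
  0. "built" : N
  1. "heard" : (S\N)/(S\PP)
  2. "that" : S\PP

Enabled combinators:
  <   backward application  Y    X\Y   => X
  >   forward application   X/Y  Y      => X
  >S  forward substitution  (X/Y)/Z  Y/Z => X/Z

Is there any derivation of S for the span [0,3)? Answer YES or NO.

[0,3] S   <
  [0,1] "built" : N
  [1,3] S\N   >
    [1,2] "heard" : (S\N)/(S\PP)
    [2,3] "that" : S\PP

YES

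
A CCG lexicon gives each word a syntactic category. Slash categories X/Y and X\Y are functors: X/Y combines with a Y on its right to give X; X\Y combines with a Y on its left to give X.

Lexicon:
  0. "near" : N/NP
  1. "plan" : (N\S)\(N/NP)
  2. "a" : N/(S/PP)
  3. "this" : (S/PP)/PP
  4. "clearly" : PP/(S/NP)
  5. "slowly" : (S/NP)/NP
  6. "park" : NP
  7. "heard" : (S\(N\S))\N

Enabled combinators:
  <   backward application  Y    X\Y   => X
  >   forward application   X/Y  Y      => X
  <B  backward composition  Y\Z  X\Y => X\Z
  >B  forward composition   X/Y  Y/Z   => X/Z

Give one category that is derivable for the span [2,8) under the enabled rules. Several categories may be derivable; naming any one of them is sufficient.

S\(N\S)

[0,8] S   <
  [0,2] N\S   <
    [0,1] "near" : N/NP
    [1,2] "plan" : (N\S)\(N/NP)
  [2,8] S\(N\S)   <
    [2,7] N   >
      [2,3] "a" : N/(S/PP)
      [3,7] S/PP   >
        [3,4] "this" : (S/PP)/PP
        [4,7] PP   >
          [4,5] "clearly" : PP/(S/NP)
          [5,7] S/NP   >
            [5,6] "slowly" : (S/NP)/NP
            [6,7] "park" : NP
    [7,8] "heard" : (S\(N\S))\N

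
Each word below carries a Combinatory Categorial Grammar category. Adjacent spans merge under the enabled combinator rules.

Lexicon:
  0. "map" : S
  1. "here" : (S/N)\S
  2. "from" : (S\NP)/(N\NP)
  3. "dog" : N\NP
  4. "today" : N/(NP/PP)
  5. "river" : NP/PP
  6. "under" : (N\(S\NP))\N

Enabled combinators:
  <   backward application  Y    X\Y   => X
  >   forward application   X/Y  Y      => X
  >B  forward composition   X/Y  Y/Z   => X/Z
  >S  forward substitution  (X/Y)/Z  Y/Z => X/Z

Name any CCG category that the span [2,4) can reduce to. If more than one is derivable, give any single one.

[0,7] S   >
  [0,2] S/N   <
    [0,1] "map" : S
    [1,2] "here" : (S/N)\S
  [2,7] N   <
    [2,4] S\NP   >
      [2,3] "from" : (S\NP)/(N\NP)
      [3,4] "dog" : N\NP
    [4,7] N\(S\NP)   <
      [4,6] N   >
        [4,5] "today" : N/(NP/PP)
        [5,6] "river" : NP/PP
      [6,7] "under" : (N\(S\NP))\N

S\NP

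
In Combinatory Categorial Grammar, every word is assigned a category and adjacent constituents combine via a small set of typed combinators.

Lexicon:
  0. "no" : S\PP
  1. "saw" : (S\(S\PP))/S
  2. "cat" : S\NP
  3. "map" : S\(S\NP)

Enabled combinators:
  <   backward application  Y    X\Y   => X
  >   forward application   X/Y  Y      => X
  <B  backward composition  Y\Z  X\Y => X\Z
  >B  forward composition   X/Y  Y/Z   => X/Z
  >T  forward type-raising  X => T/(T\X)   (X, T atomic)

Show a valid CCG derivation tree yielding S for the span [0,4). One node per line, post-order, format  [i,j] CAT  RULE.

[0,1] S\PP  lex  "no"
[1,2] (S\(S\PP))/S  lex  "saw"
[2,3] S\NP  lex  "cat"
[3,4] S\(S\NP)  lex  "map"
[2,4] S  <  k=3
[1,4] S\(S\PP)  >  k=2
[0,4] S  <  k=1

[0,4] S   <
  [0,1] "no" : S\PP
  [1,4] S\(S\PP)   >
    [1,2] "saw" : (S\(S\PP))/S
    [2,4] S   <
      [2,3] "cat" : S\NP
      [3,4] "map" : S\(S\NP)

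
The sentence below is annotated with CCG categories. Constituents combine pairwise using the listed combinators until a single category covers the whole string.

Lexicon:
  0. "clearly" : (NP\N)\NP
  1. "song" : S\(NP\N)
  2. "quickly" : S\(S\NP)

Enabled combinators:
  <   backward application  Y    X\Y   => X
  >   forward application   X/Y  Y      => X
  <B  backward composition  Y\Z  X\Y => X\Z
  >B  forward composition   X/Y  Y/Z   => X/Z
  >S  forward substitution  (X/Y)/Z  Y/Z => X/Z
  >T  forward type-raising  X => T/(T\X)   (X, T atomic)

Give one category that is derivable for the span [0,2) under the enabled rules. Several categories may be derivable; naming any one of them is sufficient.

S\NP

[0,3] S   <
  [0,2] S\NP   <B
    [0,1] "clearly" : (NP\N)\NP
    [1,2] "song" : S\(NP\N)
  [2,3] "quickly" : S\(S\NP)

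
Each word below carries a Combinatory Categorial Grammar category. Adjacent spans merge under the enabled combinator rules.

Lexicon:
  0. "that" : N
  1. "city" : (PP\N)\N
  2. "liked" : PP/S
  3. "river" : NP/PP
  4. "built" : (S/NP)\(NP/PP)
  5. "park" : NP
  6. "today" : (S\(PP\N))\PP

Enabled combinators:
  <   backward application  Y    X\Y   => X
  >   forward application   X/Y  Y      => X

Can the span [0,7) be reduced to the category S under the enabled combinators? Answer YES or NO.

[0,7] S   <
  [0,2] PP\N   <
    [0,1] "that" : N
    [1,2] "city" : (PP\N)\N
  [2,7] S\(PP\N)   <
    [2,6] PP   >
      [2,3] "liked" : PP/S
      [3,6] S   >
        [3,5] S/NP   <
          [3,4] "river" : NP/PP
          [4,5] "built" : (S/NP)\(NP/PP)
        [5,6] "park" : NP
    [6,7] "today" : (S\(PP\N))\PP

YES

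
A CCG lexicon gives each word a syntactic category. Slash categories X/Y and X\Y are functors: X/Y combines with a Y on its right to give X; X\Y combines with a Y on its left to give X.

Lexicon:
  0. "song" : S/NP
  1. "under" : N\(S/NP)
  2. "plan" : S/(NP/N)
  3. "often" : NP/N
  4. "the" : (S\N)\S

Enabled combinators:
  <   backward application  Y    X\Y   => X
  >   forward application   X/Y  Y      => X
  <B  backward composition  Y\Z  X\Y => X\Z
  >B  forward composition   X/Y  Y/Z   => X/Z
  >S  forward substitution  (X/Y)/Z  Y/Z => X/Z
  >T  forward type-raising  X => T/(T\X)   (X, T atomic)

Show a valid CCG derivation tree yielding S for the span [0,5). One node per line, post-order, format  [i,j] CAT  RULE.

[0,5] S   <
  [0,2] N   <
    [0,1] "song" : S/NP
    [1,2] "under" : N\(S/NP)
  [2,5] S\N   <
    [2,4] S   >
      [2,3] "plan" : S/(NP/N)
      [3,4] "often" : NP/N
    [4,5] "the" : (S\N)\S

[0,1] S/NP  lex  "song"
[1,2] N\(S/NP)  lex  "under"
[0,2] N  <  k=1
[2,3] S/(NP/N)  lex  "plan"
[3,4] NP/N  lex  "often"
[2,4] S  >  k=3
[4,5] (S\N)\S  lex  "the"
[2,5] S\N  <  k=4
[0,5] S  <  k=2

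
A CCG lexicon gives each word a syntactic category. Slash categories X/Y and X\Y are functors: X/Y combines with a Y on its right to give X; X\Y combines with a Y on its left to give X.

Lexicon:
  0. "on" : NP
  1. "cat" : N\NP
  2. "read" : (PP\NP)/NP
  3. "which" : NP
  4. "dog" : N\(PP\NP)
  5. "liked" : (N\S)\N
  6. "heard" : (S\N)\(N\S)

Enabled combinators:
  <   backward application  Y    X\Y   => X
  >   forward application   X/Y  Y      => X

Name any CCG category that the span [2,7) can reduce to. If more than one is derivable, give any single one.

[0,7] S   <
  [0,2] N   <
    [0,1] "on" : NP
    [1,2] "cat" : N\NP
  [2,7] S\N   <
    [2,6] N\S   <
      [2,5] N   <
        [2,4] PP\NP   >
          [2,3] "read" : (PP\NP)/NP
          [3,4] "which" : NP
        [4,5] "dog" : N\(PP\NP)
      [5,6] "liked" : (N\S)\N
    [6,7] "heard" : (S\N)\(N\S)

S\N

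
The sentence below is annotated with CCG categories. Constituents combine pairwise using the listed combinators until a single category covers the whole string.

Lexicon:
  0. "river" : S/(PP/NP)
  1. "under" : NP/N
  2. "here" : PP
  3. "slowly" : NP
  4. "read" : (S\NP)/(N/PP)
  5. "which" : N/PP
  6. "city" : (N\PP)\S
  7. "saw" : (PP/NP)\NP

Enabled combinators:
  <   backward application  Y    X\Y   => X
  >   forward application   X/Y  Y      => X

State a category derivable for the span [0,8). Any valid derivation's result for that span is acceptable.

S

[0,8] S   >
  [0,1] "river" : S/(PP/NP)
  [1,8] PP/NP   <
    [1,7] NP   >
      [1,2] "under" : NP/N
      [2,7] N   <
        [2,3] "here" : PP
        [3,7] N\PP   <
          [3,6] S   <
            [3,4] "slowly" : NP
            [4,6] S\NP   >
              [4,5] "read" : (S\NP)/(N/PP)
              [5,6] "which" : N/PP
          [6,7] "city" : (N\PP)\S
    [7,8] "saw" : (PP/NP)\NP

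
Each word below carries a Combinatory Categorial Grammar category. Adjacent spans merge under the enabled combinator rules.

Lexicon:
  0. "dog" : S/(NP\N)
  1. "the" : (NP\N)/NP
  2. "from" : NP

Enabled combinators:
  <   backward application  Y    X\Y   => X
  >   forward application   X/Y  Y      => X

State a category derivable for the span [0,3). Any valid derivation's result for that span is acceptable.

S

[0,3] S   >
  [0,1] "dog" : S/(NP\N)
  [1,3] NP\N   >
    [1,2] "the" : (NP\N)/NP
    [2,3] "from" : NP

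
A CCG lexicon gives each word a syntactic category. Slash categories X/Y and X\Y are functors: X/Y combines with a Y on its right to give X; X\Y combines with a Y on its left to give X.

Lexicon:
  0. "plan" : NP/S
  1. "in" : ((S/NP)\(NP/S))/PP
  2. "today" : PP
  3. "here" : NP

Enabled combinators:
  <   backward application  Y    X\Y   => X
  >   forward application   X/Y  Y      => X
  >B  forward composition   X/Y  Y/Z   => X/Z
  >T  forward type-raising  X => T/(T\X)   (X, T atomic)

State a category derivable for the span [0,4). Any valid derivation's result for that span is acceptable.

[0,4] S   >
  [0,3] S/NP   <
    [0,1] "plan" : NP/S
    [1,3] (S/NP)\(NP/S)   >
      [1,2] "in" : ((S/NP)\(NP/S))/PP
      [2,3] "today" : PP
  [3,4] "here" : NP

S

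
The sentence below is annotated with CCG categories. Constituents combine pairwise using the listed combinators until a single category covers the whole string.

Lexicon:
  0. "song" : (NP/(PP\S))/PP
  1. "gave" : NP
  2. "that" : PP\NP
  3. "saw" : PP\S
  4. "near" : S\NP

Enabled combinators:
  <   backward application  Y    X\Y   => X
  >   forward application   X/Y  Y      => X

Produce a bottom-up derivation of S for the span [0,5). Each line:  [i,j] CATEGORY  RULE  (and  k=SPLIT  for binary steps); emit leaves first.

[0,5] S   <
  [0,4] NP   >
    [0,3] NP/(PP\S)   >
      [0,1] "song" : (NP/(PP\S))/PP
      [1,3] PP   <
        [1,2] "gave" : NP
        [2,3] "that" : PP\NP
    [3,4] "saw" : PP\S
  [4,5] "near" : S\NP

[0,1] (NP/(PP\S))/PP  lex  "song"
[1,2] NP  lex  "gave"
[2,3] PP\NP  lex  "that"
[1,3] PP  <  k=2
[0,3] NP/(PP\S)  >  k=1
[3,4] PP\S  lex  "saw"
[0,4] NP  >  k=3
[4,5] S\NP  lex  "near"
[0,5] S  <  k=4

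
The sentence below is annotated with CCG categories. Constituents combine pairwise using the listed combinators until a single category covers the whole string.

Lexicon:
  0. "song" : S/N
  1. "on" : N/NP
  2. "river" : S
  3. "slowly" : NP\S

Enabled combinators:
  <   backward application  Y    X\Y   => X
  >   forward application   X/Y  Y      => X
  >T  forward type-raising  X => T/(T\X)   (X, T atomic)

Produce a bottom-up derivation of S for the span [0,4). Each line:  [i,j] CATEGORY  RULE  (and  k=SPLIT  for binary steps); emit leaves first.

[0,1] S/N  lex  "song"
[1,2] N/NP  lex  "on"
[2,3] S  lex  "river"
[2,3] NP/(NP\S)  >T
[3,4] NP\S  lex  "slowly"
[2,4] NP  >  k=3
[1,4] N  >  k=2
[0,4] S  >  k=1

[0,4] S   >
  [0,1] "song" : S/N
  [1,4] N   >
    [1,2] "on" : N/NP
    [2,4] NP   >
      [2,3] NP/(NP\S)   >T
        [2,3] "river" : S
      [3,4] "slowly" : NP\S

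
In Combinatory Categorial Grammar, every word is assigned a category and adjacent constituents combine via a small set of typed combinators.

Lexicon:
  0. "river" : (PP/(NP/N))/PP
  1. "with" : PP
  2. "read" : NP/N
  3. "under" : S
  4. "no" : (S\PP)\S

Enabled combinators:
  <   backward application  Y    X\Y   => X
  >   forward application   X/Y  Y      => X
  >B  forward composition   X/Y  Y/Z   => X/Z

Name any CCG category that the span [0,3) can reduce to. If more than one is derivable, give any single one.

[0,5] S   <
  [0,3] PP   >
    [0,2] PP/(NP/N)   >
      [0,1] "river" : (PP/(NP/N))/PP
      [1,2] "with" : PP
    [2,3] "read" : NP/N
  [3,5] S\PP   <
    [3,4] "under" : S
    [4,5] "no" : (S\PP)\S

PP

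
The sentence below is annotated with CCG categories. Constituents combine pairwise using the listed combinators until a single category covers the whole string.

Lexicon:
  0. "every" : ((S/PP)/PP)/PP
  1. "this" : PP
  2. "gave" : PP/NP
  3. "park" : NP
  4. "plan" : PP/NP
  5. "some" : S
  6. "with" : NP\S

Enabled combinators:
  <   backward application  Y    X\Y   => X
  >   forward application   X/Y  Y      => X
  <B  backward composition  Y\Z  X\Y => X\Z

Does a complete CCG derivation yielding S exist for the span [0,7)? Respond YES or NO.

YES

[0,7] S   >
  [0,4] S/PP   >
    [0,2] (S/PP)/PP   >
      [0,1] "every" : ((S/PP)/PP)/PP
      [1,2] "this" : PP
    [2,4] PP   >
      [2,3] "gave" : PP/NP
      [3,4] "park" : NP
  [4,7] PP   >
    [4,5] "plan" : PP/NP
    [5,7] NP   <
      [5,6] "some" : S
      [6,7] "with" : NP\S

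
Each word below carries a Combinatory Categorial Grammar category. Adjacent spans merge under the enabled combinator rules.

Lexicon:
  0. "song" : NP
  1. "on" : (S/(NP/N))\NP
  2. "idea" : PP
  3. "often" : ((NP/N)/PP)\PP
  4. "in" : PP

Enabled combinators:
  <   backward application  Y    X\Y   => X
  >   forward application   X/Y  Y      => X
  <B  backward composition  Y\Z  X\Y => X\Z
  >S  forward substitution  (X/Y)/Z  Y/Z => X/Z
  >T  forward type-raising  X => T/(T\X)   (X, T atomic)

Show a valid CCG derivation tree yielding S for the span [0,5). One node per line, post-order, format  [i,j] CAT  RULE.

[0,1] NP  lex  "song"
[1,2] (S/(NP/N))\NP  lex  "on"
[0,2] S/(NP/N)  <  k=1
[2,3] PP  lex  "idea"
[3,4] ((NP/N)/PP)\PP  lex  "often"
[2,4] (NP/N)/PP  <  k=3
[4,5] PP  lex  "in"
[2,5] NP/N  >  k=4
[0,5] S  >  k=2

[0,5] S   >
  [0,2] S/(NP/N)   <
    [0,1] "song" : NP
    [1,2] "on" : (S/(NP/N))\NP
  [2,5] NP/N   >
    [2,4] (NP/N)/PP   <
      [2,3] "idea" : PP
      [3,4] "often" : ((NP/N)/PP)\PP
    [4,5] "in" : PP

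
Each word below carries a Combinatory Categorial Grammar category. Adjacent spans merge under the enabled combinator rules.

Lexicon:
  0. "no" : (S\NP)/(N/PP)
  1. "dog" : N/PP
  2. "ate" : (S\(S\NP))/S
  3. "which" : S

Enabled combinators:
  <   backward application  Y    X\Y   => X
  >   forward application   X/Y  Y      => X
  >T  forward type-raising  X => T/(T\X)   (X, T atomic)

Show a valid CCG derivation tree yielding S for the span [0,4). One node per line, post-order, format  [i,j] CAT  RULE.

[0,4] S   <
  [0,2] S\NP   >
    [0,1] "no" : (S\NP)/(N/PP)
    [1,2] "dog" : N/PP
  [2,4] S\(S\NP)   >
    [2,3] "ate" : (S\(S\NP))/S
    [3,4] "which" : S

[0,1] (S\NP)/(N/PP)  lex  "no"
[1,2] N/PP  lex  "dog"
[0,2] S\NP  >  k=1
[2,3] (S\(S\NP))/S  lex  "ate"
[3,4] S  lex  "which"
[2,4] S\(S\NP)  >  k=3
[0,4] S  <  k=2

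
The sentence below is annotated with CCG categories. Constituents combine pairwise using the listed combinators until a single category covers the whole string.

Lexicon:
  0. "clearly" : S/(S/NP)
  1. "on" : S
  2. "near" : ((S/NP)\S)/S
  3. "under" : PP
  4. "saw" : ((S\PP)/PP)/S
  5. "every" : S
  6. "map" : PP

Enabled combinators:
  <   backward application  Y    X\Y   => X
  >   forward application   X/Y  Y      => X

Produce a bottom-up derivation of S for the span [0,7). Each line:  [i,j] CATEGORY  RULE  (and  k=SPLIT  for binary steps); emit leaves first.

[0,7] S   >
  [0,1] "clearly" : S/(S/NP)
  [1,7] S/NP   <
    [1,2] "on" : S
    [2,7] (S/NP)\S   >
      [2,3] "near" : ((S/NP)\S)/S
      [3,7] S   <
        [3,4] "under" : PP
        [4,7] S\PP   >
          [4,6] (S\PP)/PP   >
            [4,5] "saw" : ((S\PP)/PP)/S
            [5,6] "every" : S
          [6,7] "map" : PP

[0,1] S/(S/NP)  lex  "clearly"
[1,2] S  lex  "on"
[2,3] ((S/NP)\S)/S  lex  "near"
[3,4] PP  lex  "under"
[4,5] ((S\PP)/PP)/S  lex  "saw"
[5,6] S  lex  "every"
[4,6] (S\PP)/PP  >  k=5
[6,7] PP  lex  "map"
[4,7] S\PP  >  k=6
[3,7] S  <  k=4
[2,7] (S/NP)\S  >  k=3
[1,7] S/NP  <  k=2
[0,7] S  >  k=1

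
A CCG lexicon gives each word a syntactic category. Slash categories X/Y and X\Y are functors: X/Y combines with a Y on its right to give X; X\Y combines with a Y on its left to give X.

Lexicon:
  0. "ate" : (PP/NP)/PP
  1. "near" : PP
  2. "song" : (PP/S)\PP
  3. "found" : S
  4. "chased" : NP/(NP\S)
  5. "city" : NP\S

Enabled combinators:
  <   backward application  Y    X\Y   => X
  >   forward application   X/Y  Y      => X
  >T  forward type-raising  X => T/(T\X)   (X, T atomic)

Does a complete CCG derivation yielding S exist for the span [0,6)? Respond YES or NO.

(PP/NP)/PP PP (PP/S)\PP S NP/(NP\S) NP\S
CKY chart[0,6] = {N/(N\PP), NP/(NP\PP), PP, PP/(PP\PP), S/(S\PP)}; S ∉ chart

NO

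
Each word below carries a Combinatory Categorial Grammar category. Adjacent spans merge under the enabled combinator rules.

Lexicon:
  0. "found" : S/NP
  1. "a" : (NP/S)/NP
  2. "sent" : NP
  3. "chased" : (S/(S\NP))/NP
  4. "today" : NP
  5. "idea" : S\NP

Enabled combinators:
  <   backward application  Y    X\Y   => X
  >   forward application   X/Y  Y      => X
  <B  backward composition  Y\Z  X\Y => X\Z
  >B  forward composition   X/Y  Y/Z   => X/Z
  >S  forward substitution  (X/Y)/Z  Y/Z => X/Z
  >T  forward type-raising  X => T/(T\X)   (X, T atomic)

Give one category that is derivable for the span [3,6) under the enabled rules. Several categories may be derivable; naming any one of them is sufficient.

S

[0,6] S   >
  [0,1] "found" : S/NP
  [1,6] NP   >
    [1,3] NP/S   >
      [1,2] "a" : (NP/S)/NP
      [2,3] "sent" : NP
    [3,6] S   >
      [3,5] S/(S\NP)   >
        [3,4] "chased" : (S/(S\NP))/NP
        [4,5] "today" : NP
      [5,6] "idea" : S\NP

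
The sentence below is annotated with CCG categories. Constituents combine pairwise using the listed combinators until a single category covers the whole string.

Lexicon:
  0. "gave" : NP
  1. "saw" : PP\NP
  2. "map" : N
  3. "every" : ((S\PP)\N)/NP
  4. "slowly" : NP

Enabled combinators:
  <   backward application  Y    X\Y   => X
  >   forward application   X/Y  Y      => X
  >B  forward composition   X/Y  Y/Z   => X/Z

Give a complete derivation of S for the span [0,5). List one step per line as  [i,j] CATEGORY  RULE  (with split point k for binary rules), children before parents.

[0,5] S   <
  [0,2] PP   <
    [0,1] "gave" : NP
    [1,2] "saw" : PP\NP
  [2,5] S\PP   <
    [2,3] "map" : N
    [3,5] (S\PP)\N   >
      [3,4] "every" : ((S\PP)\N)/NP
      [4,5] "slowly" : NP

[0,1] NP  lex  "gave"
[1,2] PP\NP  lex  "saw"
[0,2] PP  <  k=1
[2,3] N  lex  "map"
[3,4] ((S\PP)\N)/NP  lex  "every"
[4,5] NP  lex  "slowly"
[3,5] (S\PP)\N  >  k=4
[2,5] S\PP  <  k=3
[0,5] S  <  k=2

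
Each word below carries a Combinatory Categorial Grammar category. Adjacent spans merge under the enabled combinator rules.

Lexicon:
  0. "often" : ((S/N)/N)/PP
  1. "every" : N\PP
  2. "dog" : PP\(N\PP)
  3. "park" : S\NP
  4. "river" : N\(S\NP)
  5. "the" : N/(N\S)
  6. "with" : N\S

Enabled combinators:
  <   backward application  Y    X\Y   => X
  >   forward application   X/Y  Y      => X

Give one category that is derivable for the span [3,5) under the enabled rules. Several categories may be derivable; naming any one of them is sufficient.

N

[0,7] S   >
  [0,5] S/N   >
    [0,3] (S/N)/N   >
      [0,1] "often" : ((S/N)/N)/PP
      [1,3] PP   <
        [1,2] "every" : N\PP
        [2,3] "dog" : PP\(N\PP)
    [3,5] N   <
      [3,4] "park" : S\NP
      [4,5] "river" : N\(S\NP)
  [5,7] N   >
    [5,6] "the" : N/(N\S)
    [6,7] "with" : N\S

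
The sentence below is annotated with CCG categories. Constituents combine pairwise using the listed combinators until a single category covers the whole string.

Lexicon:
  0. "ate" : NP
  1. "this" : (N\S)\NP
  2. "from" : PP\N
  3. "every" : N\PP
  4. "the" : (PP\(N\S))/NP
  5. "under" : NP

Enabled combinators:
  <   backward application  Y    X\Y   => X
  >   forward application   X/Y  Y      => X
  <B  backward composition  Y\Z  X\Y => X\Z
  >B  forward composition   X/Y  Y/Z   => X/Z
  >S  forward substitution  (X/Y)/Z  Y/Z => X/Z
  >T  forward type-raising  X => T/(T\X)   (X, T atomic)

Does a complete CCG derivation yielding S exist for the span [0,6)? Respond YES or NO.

NP (N\S)\NP PP\N N\PP (PP\(N\S))/NP NP
CKY chart[0,6] = {N/(N\PP), NP/(NP\PP), PP, PP/(PP\PP), S/(S\PP)}; S ∉ chart

NO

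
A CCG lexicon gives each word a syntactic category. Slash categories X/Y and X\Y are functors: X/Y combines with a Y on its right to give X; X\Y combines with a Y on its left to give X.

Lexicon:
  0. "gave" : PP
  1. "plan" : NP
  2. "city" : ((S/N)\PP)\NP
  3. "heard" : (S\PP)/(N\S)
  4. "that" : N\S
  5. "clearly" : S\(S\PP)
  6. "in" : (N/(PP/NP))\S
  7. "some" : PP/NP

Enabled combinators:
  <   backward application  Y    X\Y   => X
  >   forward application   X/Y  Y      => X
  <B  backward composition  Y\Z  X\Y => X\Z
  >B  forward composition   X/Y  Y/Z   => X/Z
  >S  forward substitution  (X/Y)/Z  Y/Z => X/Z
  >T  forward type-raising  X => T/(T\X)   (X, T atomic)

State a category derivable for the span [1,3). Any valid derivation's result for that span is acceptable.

[0,8] S   >
  [0,3] S/N   <
    [0,1] "gave" : PP
    [1,3] (S/N)\PP   <
      [1,2] "plan" : NP
      [2,3] "city" : ((S/N)\PP)\NP
  [3,8] N   >
    [3,7] N/(PP/NP)   <
      [3,6] S   <
        [3,5] S\PP   >
          [3,4] "heard" : (S\PP)/(N\S)
          [4,5] "that" : N\S
        [5,6] "clearly" : S\(S\PP)
      [6,7] "in" : (N/(PP/NP))\S
    [7,8] "some" : PP/NP

(S/N)\PP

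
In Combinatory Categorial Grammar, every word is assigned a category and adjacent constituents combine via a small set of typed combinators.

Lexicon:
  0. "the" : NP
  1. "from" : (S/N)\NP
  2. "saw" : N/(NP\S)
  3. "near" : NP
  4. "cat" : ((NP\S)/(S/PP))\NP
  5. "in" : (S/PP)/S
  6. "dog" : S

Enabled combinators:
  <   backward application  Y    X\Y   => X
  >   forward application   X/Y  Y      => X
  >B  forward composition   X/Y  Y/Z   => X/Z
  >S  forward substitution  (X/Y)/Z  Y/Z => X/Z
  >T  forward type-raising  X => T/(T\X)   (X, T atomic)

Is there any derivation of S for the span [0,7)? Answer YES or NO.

YES

[0,7] S   >
  [0,2] S/N   <
    [0,1] "the" : NP
    [1,2] "from" : (S/N)\NP
  [2,7] N   >
    [2,3] "saw" : N/(NP\S)
    [3,7] NP\S   >
      [3,5] (NP\S)/(S/PP)   <
        [3,4] "near" : NP
        [4,5] "cat" : ((NP\S)/(S/PP))\NP
      [5,7] S/PP   >
        [5,6] "in" : (S/PP)/S
        [6,7] "dog" : S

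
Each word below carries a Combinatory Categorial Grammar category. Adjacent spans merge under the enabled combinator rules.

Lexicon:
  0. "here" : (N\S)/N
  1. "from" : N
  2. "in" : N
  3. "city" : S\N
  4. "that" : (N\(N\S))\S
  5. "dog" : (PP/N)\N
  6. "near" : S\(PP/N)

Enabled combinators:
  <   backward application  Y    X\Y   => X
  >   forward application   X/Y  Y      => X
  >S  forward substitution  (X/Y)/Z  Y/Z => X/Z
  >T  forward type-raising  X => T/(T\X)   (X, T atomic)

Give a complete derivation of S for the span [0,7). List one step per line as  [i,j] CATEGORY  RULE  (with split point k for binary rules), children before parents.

[0,7] S   <
  [0,6] PP/N   <
    [0,5] N   <
      [0,2] N\S   >
        [0,1] "here" : (N\S)/N
        [1,2] "from" : N
      [2,5] N\(N\S)   <
        [2,4] S   <
          [2,3] "in" : N
          [3,4] "city" : S\N
        [4,5] "that" : (N\(N\S))\S
    [5,6] "dog" : (PP/N)\N
  [6,7] "near" : S\(PP/N)

[0,1] (N\S)/N  lex  "here"
[1,2] N  lex  "from"
[0,2] N\S  >  k=1
[2,3] N  lex  "in"
[3,4] S\N  lex  "city"
[2,4] S  <  k=3
[4,5] (N\(N\S))\S  lex  "that"
[2,5] N\(N\S)  <  k=4
[0,5] N  <  k=2
[5,6] (PP/N)\N  lex  "dog"
[0,6] PP/N  <  k=5
[6,7] S\(PP/N)  lex  "near"
[0,7] S  <  k=6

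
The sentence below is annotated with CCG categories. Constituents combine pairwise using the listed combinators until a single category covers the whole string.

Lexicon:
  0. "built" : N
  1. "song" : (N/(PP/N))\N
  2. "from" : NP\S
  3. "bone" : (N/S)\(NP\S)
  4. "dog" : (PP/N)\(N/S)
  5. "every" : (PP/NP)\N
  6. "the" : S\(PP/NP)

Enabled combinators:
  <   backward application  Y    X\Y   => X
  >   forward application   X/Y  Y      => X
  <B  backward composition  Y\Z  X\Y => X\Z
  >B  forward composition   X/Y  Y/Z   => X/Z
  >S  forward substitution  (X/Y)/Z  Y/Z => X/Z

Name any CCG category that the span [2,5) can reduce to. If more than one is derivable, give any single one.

[0,7] S   <
  [0,5] N   >
    [0,2] N/(PP/N)   <
      [0,1] "built" : N
      [1,2] "song" : (N/(PP/N))\N
    [2,5] PP/N   <
      [2,4] N/S   <
        [2,3] "from" : NP\S
        [3,4] "bone" : (N/S)\(NP\S)
      [4,5] "dog" : (PP/N)\(N/S)
  [5,7] S\N   <B
    [5,6] "every" : (PP/NP)\N
    [6,7] "the" : S\(PP/NP)

PP/N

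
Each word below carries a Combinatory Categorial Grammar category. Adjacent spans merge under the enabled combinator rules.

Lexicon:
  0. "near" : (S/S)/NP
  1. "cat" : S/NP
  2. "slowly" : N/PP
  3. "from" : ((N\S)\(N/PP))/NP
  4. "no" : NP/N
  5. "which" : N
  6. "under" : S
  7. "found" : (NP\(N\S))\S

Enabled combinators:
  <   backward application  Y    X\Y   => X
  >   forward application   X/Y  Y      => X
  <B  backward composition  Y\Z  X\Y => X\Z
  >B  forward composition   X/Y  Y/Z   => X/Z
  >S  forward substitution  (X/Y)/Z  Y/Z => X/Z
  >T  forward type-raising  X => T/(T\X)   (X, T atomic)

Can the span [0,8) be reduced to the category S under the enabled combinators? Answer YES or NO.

[0,8] S   >
  [0,2] S/NP   >S
    [0,1] "near" : (S/S)/NP
    [1,2] "cat" : S/NP
  [2,8] NP   <
    [2,6] N\S   <
      [2,3] "slowly" : N/PP
      [3,6] (N\S)\(N/PP)   >
        [3,4] "from" : ((N\S)\(N/PP))/NP
        [4,6] NP   >
          [4,5] "no" : NP/N
          [5,6] "which" : N
    [6,8] NP\(N\S)   <
      [6,7] "under" : S
      [7,8] "found" : (NP\(N\S))\S

YES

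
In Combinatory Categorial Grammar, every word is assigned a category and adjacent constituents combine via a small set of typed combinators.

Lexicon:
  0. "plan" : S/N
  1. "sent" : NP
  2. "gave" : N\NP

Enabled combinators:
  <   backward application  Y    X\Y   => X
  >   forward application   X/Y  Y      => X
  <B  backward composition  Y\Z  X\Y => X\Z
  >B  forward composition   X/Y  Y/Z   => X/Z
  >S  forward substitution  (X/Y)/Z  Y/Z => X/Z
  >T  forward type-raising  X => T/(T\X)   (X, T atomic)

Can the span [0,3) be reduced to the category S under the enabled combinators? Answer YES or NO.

YES

[0,3] S   >
  [0,1] "plan" : S/N
  [1,3] N   >
    [1,2] N/(N\NP)   >T
      [1,2] "sent" : NP
    [2,3] "gave" : N\NP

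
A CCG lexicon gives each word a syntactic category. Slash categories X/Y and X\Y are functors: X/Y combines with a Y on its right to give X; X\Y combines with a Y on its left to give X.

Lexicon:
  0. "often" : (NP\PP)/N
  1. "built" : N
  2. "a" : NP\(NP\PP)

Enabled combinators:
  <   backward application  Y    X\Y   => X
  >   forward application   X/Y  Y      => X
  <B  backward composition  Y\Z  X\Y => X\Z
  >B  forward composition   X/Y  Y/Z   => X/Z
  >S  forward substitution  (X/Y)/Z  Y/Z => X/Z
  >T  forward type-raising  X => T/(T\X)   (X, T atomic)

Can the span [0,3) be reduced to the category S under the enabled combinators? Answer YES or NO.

NO

(NP\PP)/N N NP\(NP\PP)
CKY chart[0,3] = {N/(N\NP), NP, NP/(NP\NP), PP/(PP\NP), S/(S\NP)}; S ∉ chart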